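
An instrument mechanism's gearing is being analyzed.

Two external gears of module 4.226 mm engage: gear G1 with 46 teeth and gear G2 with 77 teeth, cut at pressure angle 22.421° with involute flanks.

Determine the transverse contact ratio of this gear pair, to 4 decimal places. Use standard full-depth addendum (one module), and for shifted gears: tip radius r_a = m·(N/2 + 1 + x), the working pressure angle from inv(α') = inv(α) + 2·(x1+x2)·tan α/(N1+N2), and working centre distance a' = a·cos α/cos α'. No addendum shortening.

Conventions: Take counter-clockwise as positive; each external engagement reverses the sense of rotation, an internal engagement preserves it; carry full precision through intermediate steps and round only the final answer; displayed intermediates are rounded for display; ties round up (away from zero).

1.6571

recognized (one external pair, fixed centres): single-mesh tooth geometry, m = 4.226, N1 = 46, N2 = 77
base radii: r_b1 = 89.850444, r_b2 = 150.401830
tip radii: r_a1 = 101.424000, r_a2 = 166.927000
no profile shift: α' = α, a' = a
action lengths: √(r_a1²−r_b1²) = 47.050245, √(r_a2²−r_b2²) = 72.414867
base pitch p_b = π·m·cos α = 12.272761
CR = (47.050245 + 72.414867 − 259.899000·sin 22.42100°)/12.272761 = 1.657104
contact ratio ≈ 1.6571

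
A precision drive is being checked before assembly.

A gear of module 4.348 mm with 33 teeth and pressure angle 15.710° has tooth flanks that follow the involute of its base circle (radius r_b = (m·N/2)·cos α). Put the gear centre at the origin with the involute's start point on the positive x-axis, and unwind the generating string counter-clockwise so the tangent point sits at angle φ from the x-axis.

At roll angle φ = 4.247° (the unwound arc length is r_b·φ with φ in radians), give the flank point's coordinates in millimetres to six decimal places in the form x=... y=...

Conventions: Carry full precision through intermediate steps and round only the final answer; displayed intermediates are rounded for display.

recognized (one wheel, involute flank): single-mesh tooth geometry, m = 4.348, N = 33
pitch radius r_p = m·N/2 = 4.348·33/2 = 71.742000
base radius r_b = r_p·cos α = 71.742000·cos 15.710° = 69.062042
roll angle φ = 4.247° = 0.07412413 rad
x = r_b·(cos φ + φ·sin φ) = 69.251508
y = r_b·(sin φ − φ·cos φ) = 0.009370

x=69.251508 y=0.009370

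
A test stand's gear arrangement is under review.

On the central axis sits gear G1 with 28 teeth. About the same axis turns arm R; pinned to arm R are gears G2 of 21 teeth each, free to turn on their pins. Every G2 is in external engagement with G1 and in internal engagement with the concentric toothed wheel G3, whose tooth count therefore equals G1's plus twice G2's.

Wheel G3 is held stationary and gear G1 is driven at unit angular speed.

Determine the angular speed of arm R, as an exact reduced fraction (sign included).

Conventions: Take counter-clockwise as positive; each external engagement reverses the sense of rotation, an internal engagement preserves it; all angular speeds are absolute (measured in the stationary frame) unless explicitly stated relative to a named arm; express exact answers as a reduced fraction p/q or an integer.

2/7

class = planetary set [G3 = 28+2·21 = 70; Willis about the carrier]
ring teeth: 28 + 2·21 = 70
28(ω_sun−ω_arm) = −70(ω_ring−ω_arm),  ω_ring = 0, ω_sun = 1
28(1−ω_arm) = −70(0−ω_arm)  ⇒  98·ω_arm = 28  ⇒  ω_arm = 2/7
exact speed ratio = 2/7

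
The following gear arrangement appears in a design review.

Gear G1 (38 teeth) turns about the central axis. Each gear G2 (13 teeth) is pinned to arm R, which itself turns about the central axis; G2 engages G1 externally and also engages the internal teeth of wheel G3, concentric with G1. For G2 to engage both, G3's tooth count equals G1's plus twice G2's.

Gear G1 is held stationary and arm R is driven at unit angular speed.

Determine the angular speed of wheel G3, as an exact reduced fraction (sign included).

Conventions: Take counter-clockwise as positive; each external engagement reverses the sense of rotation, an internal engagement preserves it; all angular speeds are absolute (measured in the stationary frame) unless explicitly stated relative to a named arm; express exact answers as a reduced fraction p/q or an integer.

51/32

recognized (axles ride arm R): planetary set, 38/13/64 teeth
ring teeth: 38 + 2·13 = 64
38(ω_sun−ω_arm) = −64(ω_ring−ω_arm),  ω_sun = 0, ω_arm = 1
ω_ring = 1 − (38/64)(0−1) = 51/32
exact speed ratio = 51/32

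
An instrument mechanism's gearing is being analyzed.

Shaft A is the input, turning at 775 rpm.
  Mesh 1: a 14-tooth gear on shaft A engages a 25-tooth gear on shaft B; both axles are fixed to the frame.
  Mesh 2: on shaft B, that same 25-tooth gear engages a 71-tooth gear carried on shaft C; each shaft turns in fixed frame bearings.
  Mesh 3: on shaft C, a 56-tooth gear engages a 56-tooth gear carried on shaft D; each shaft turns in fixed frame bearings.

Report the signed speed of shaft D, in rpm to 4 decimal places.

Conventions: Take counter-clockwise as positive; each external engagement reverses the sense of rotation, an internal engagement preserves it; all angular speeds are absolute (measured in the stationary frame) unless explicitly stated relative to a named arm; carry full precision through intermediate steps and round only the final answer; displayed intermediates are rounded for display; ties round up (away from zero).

class = fixed-axis compound train [3 meshes; 3 ratios multiply, 3 sense flips]
mesh 1 [14T→25T]: ω = 775.0000×14/25 = 434.0000 rpm, sense flips to −
mesh 2 [25T→71T]: ω = 434.0000×25/71 = 152.8169 rpm, sense flips to +
mesh 3 [56T→56T]: ω = 152.8169×56/56 = 152.8169 rpm, sense flips to −
signed output speed = -152.8169 rpm

-152.8169 rpm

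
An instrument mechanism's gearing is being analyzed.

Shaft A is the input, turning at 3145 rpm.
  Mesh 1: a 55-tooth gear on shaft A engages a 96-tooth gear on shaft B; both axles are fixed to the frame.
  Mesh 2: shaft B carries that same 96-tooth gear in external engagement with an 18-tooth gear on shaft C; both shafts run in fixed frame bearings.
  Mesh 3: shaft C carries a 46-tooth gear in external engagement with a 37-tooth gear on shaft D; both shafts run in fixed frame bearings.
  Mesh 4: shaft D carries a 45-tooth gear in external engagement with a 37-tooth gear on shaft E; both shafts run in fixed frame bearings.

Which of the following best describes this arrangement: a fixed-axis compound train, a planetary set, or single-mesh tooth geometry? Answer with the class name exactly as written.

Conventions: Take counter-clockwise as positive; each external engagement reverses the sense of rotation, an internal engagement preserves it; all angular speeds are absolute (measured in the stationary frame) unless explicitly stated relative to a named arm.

fixed-axis compound train

class = fixed-axis compound train [4 meshes; 4 ratios multiply, 4 sense flips]
classification: fixed-axis compound train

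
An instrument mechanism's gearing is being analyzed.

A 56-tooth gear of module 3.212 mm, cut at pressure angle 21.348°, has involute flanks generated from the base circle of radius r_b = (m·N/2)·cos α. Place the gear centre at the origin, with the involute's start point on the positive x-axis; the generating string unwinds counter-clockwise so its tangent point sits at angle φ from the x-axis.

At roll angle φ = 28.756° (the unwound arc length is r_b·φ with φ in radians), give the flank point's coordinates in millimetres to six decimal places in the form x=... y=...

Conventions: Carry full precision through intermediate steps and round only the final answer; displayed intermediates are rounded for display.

x=93.659897 y=3.441761

recognized (one wheel, involute flank): single-mesh tooth geometry, m = 3.212, N = 56
pitch radius r_p = m·N/2 = 3.212·56/2 = 89.936000
base radius r_b = r_p·cos α = 89.936000·cos 21.348° = 83.765184
roll angle φ = 28.756° = 0.50188688 rad
x = r_b·(cos φ + φ·sin φ) = 93.659897
y = r_b·(sin φ − φ·cos φ) = 3.441761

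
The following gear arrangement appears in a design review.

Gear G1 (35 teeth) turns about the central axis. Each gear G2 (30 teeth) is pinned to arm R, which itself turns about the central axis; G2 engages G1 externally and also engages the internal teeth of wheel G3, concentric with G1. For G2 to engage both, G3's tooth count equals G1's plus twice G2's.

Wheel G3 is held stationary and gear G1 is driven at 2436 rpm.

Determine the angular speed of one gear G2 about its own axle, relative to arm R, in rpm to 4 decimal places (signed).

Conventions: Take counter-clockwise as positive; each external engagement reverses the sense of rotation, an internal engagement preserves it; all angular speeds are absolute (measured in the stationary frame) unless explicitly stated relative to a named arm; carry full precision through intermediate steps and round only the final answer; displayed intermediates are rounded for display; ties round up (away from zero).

recognized (axles ride arm R): planetary set, 35/30/95 teeth
normalise by the input: solve with ω_sun = 1, then scale by 2436 rpm
ring teeth: 35 + 2·30 = 95
35(ω_sun−ω_arm) = −95(ω_ring−ω_arm),  ω_ring = 0, ω_sun = 1
35(1−ω_arm) = −95(0−ω_arm)  ⇒  130·ω_arm = 35  ⇒  ω_arm = 7/26
sun–planet mesh: 35·(1−7/26) = −30·(ω_p−ω_arm)  ⇒  ω_p−ω_arm = -133/156
scale: ω_p−ω_arm = -133/156 × 2436 rpm = -2076.8462 rpm

-2076.8462 rpm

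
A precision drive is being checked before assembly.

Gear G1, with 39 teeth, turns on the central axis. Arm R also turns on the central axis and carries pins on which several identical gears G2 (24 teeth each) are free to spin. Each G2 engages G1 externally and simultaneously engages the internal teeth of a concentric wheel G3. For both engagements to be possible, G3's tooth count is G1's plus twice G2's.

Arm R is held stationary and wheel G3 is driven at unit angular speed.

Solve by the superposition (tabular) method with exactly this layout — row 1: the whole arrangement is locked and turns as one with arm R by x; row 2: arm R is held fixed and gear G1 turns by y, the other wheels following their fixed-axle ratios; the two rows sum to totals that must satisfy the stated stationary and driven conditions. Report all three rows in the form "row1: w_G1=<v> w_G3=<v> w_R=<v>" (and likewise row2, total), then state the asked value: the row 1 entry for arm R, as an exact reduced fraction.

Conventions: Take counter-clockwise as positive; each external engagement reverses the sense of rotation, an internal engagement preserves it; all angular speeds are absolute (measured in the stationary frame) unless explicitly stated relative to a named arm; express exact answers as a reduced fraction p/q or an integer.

planetary set (39T centre, 24T on arm, 87T internal) — Willis relation
row 1: whole set turns with the arm by x
superposition row 2 [arm held]: sun y, ring −(39/87)·y, arm 0
boundary: total ω_arm = x = 0 and total ω_ring = x − (39/87)·y = 1  ⇒  y = -29/13, x = 0
row 2 ring = −(39/87)·(-29/13) = 1
totals (row 1 + row 2): sun 0 + (-29/13) = -29/13, ring 0 + 1 = 1, arm 0 + 0 = 0
asked cell (row1, arm) = 0

row1: w_G1=0 w_G3=0 w_R=0
row2: w_G1=-29/13 w_G3=1 w_R=0
total: w_G1=-29/13 w_G3=1 w_R=0
asked value: 0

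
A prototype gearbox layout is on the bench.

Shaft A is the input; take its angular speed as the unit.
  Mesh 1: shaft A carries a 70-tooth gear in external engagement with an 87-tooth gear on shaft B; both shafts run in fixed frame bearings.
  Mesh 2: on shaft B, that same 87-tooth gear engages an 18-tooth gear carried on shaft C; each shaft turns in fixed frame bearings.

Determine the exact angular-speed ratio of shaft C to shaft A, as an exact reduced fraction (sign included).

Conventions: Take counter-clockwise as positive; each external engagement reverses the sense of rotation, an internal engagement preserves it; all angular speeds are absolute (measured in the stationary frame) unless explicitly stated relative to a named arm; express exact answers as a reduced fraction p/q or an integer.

35/9

class = fixed-axis compound train [2 meshes; 2 ratios multiply, 2 sense flips]
mesh 1 [70T→87T]: running ratio 70/87, sense −
mesh 2 [87T→18T]: running ratio 35/9, sense +
ω_out/ω_in = 35/9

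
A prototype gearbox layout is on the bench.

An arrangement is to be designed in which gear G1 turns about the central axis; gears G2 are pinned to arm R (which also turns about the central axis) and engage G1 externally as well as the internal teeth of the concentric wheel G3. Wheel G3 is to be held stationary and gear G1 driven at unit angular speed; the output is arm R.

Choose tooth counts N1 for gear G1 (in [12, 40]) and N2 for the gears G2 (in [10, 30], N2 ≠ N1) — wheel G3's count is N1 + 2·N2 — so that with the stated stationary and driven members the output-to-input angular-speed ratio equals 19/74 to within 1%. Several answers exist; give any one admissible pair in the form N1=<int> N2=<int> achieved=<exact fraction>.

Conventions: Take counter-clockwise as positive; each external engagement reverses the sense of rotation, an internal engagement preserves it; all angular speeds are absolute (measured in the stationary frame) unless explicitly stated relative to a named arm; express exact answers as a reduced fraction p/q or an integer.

N1=19 N2=18 achieved=19/74

design class (target 19/74): planetary set
Willis with ω_ring = 0: ω_arm/ω_sun = N1/(N1+N3); set equal to 19/74  ⇒  N3/N1 = 1/(19/74) − 1 = 55/19
N3 = N1 + 2·N2  ⇒  N2/N1 = (N3/N1 − 1)/2 = (55/19 − 1)/2 = 18/19
smallest multiple with N1 ≥ 12 and N2 ≥ 10: k = 1  ⇒  N1 = 1·19 = 19, N2 = 1·18 = 18 (N1 ≤ 40, N2 ≤ 30, N2 ≠ N1 ✓), N3 = 19 + 2·18 = 55
check: N1/(N1+N3) with N1 = 19, N3 = 55 gives 19/74; |achieved − target| = 0 ≤ 19/7400 ✓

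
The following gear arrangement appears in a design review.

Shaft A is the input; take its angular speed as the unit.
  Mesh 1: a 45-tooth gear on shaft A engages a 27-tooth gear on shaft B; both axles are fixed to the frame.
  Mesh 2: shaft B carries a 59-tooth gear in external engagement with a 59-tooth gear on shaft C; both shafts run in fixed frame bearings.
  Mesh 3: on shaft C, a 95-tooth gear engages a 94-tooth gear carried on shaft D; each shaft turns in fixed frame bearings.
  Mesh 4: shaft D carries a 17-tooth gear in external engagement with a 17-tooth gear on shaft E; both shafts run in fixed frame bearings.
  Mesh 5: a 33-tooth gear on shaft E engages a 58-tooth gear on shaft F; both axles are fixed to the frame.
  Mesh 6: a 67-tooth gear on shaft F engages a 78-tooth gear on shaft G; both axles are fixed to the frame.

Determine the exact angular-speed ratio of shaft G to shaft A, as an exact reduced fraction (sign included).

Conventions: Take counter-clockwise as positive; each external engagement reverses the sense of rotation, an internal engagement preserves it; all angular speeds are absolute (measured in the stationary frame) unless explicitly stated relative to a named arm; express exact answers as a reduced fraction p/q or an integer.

350075/425256

class = fixed-axis compound train [6 meshes; 6 ratios multiply, 6 sense flips]
mesh 1 [45T→27T]: running ratio 5/3, sense −
mesh 2 [59T→59T]: running ratio 5/3, sense +
mesh 3 [95T→94T]: running ratio 475/282, sense −
mesh 4 [17T→17T]: running ratio 475/282, sense +
mesh 5 [33T→58T]: running ratio 5225/5452, sense −
mesh 6 [67T→78T]: running ratio 350075/425256, sense +
ω_out/ω_in = 350075/425256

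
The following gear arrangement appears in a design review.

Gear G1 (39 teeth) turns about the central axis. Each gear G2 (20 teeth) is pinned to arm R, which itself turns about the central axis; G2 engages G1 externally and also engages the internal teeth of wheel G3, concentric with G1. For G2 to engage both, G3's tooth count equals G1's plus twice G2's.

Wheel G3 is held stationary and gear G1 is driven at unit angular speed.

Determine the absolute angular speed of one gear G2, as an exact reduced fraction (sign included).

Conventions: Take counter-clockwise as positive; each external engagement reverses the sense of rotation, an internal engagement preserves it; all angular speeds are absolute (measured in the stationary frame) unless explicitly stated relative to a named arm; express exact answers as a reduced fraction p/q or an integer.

-39/40

recognized (axles ride arm R): planetary set, 39/20/79 teeth
ring teeth: 39 + 2·20 = 79
39(ω_sun−ω_arm) = −79(ω_ring−ω_arm),  ω_ring = 0, ω_sun = 1
39(1−ω_arm) = −79(0−ω_arm)  ⇒  118·ω_arm = 39  ⇒  ω_arm = 39/118
sun–planet mesh: 39·(1−39/118) = −20·(ω_p−ω_arm)  ⇒  ω_p−ω_arm = -3081/2360
ω_p = 39/118 − 3081/2360 = -39/40
exact speed ratio = -39/40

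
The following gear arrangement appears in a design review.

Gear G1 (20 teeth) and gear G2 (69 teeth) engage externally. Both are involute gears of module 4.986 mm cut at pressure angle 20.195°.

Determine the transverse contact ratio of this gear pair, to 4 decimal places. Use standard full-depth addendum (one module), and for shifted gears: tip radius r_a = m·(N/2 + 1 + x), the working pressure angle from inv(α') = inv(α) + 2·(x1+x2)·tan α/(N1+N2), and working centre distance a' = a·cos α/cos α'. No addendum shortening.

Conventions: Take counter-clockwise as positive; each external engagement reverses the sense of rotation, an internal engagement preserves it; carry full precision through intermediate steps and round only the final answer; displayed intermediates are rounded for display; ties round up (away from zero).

1.6721

single-mesh involute tooth geometry (20T engaging 69T at module 4.986)
base radii: r_b1 = 46.794764, r_b2 = 161.441937
tip radii: r_a1 = 54.846000, r_a2 = 177.003000
no profile shift: α' = α, a' = a
action lengths: √(r_a1²−r_b1²) = 28.606533, √(r_a2²−r_b2²) = 72.571089
base pitch p_b = π·m·cos α = 14.701009
CR = (28.606533 + 72.571089 − 221.877000·sin 20.19500°)/14.701009 = 1.672135
contact ratio ≈ 1.6721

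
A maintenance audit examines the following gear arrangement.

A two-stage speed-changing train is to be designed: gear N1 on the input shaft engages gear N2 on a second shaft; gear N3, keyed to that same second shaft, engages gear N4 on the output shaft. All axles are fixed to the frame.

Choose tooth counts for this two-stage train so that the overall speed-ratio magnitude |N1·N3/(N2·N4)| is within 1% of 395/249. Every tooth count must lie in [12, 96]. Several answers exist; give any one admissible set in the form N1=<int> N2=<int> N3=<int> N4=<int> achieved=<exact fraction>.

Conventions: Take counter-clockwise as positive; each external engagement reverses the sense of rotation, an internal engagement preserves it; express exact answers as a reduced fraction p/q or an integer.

class = fixed-axis compound train [2-stage, 395/249 wanted]
target = 395/249 in lowest terms: an exact hit needs N1·N3 = k·395 and N2·N4 = k·249 for one integer k, every count in [12, 96]; additionally prefer no 1:1 stage (N1 ≠ N2, N3 ≠ N4)
k = 1…3: no 1:1-free in-range split of k·395 and k·249 into factor pairs; take k = 4
k = 4: N1·N3 = 1580 = 20·79, N2·N4 = 996 = 12·83
achieved = 20·79/(12·83) = 395/249; |achieved − target| = 0 ≤ 79/4980 ✓

N1=20 N2=12 N3=79 N4=83 achieved=395/249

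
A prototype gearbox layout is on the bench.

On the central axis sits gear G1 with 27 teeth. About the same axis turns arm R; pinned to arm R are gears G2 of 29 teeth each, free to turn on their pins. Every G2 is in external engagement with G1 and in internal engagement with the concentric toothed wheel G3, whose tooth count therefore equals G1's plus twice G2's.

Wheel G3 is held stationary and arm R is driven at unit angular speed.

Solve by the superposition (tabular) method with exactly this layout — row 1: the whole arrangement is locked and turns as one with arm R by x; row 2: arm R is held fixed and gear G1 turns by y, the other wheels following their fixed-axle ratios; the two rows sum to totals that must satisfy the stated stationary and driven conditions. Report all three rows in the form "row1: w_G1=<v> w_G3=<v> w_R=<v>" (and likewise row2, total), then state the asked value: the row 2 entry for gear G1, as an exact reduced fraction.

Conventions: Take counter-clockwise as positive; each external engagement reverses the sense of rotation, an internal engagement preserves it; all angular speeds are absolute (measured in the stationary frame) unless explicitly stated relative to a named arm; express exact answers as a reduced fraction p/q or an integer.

row1: w_G1=1 w_G3=1 w_R=1
row2: w_G1=85/27 w_G3=-1 w_R=0
total: w_G1=112/27 w_G3=0 w_R=1
asked value: 85/27

planetary set (27T centre, 29T on arm, 85T internal) — Willis relation
row 1: whole set turns with the arm by x
row 2: sun turns y, ring = −(27/85)·y, arm 0
boundary: total ω_ring = x − (27/85)·y = 0 and total ω_arm = x = 1  ⇒  y = 85/27, x = 1
row 2 ring = −(27/85)·85/27 = -1
totals (row 1 + row 2): sun 1 + 85/27 = 112/27, ring 1 + (-1) = 0, arm 1 + 0 = 1
asked cell (row2, sun) = 85/27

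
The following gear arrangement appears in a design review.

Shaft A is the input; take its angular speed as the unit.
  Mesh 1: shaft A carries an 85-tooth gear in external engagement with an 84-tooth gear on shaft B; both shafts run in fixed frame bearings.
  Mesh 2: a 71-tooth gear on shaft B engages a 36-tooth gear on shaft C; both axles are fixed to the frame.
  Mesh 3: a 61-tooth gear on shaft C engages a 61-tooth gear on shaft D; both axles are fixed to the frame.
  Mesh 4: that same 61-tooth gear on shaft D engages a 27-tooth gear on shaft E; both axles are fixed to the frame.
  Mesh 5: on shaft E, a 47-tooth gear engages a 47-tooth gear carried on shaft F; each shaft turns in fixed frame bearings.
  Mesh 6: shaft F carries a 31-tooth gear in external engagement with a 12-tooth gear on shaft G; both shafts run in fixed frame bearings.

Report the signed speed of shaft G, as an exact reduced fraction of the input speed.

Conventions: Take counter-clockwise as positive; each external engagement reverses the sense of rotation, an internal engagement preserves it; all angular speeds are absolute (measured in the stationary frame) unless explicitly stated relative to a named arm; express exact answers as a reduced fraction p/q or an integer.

6-mesh fixed-axis compound train (all bearings frame-fixed)
mesh 1 [85T→84T]: |ω|/ω_in = 1×85/84 = 85/84, sense flips to −
mesh 2 [71T→36T]: |ω|/ω_in = (85/84)×71/36 = 6035/3024, sense flips to +
mesh 3 [61T→61T]: |ω|/ω_in = (6035/3024)×61/61 = 6035/3024, sense flips to −
mesh 4 [61T→27T]: |ω|/ω_in = (6035/3024)×61/27 = 368135/81648, sense flips to +
mesh 5 [47T→47T]: |ω|/ω_in = (368135/81648)×47/47 = 368135/81648, sense flips to −
mesh 6 [31T→12T]: |ω|/ω_in = (368135/81648)×31/12 = 11412185/979776, sense flips to +
signed output speed (× input speed) = 11412185/979776

11412185/979776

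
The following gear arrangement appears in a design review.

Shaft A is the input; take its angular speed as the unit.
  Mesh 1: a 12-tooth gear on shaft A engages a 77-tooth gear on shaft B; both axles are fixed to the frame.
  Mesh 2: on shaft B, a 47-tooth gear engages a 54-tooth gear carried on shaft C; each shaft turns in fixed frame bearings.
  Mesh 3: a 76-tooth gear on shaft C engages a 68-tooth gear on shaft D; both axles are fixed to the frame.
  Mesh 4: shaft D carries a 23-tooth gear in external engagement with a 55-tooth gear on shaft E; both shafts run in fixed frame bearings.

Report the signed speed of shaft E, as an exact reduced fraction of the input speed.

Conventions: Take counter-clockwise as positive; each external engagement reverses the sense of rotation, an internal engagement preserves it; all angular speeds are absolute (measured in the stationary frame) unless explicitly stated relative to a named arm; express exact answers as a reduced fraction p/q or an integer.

41078/647955

4-mesh fixed-axis compound train (all bearings frame-fixed)
mesh 1 [12T→77T]: |ω|/ω_in = 1×12/77 = 12/77, sense flips to −
mesh 2 [47T→54T]: |ω|/ω_in = (12/77)×47/54 = 94/693, sense flips to +
mesh 3 [76T→68T]: |ω|/ω_in = (94/693)×76/68 = 1786/11781, sense flips to −
mesh 4 [23T→55T]: |ω|/ω_in = (1786/11781)×23/55 = 41078/647955, sense flips to +
signed output speed (× input speed) = 41078/647955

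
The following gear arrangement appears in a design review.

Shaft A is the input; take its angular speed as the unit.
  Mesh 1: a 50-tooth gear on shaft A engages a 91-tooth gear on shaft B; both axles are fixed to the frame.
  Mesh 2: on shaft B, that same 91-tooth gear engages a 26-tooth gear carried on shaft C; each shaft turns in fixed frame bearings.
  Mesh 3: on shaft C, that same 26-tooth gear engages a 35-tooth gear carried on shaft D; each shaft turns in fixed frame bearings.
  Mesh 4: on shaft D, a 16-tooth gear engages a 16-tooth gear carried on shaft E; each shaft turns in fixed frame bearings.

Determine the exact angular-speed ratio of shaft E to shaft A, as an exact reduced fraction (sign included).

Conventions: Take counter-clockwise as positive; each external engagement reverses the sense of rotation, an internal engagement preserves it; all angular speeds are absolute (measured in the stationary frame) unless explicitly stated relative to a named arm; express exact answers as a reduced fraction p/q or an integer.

class = fixed-axis compound train [4 meshes; 4 ratios multiply, 4 sense flips]
mesh 1 [50T→91T]: running ratio 50/91, sense −
mesh 2 [91T→26T]: running ratio 25/13, sense +
mesh 3 [26T→35T]: running ratio 10/7, sense −
mesh 4 [16T→16T]: running ratio 10/7, sense +
ω_out/ω_in = 10/7

10/7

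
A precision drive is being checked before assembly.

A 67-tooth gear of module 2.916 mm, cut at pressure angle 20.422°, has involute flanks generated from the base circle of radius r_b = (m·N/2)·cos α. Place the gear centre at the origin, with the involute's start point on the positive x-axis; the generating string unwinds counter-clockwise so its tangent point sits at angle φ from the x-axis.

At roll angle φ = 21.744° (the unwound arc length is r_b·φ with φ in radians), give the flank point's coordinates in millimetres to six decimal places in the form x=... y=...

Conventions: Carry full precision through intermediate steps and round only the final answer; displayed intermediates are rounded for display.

topology: single-mesh involute geometry — m = 2.916, N = 67
pitch radius r_p = m·N/2 = 2.916·67/2 = 97.686000
base radius r_b = r_p·cos α = 97.686000·cos 20.422° = 91.546247
roll angle φ = 21.744° = 0.37950439 rad
x = r_b·(cos φ + φ·sin φ) = 97.903183
y = r_b·(sin φ − φ·cos φ) = 1.644000

x=97.903183 y=1.644000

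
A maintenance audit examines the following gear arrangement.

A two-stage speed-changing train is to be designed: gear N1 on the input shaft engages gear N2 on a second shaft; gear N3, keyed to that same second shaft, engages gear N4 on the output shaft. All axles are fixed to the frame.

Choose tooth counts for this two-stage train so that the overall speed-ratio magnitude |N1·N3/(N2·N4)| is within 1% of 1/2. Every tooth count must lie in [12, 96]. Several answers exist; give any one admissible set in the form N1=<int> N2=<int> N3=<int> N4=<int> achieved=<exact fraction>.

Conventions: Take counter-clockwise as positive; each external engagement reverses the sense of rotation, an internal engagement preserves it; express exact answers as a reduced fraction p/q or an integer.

N1=12 N2=16 N3=12 N4=18 achieved=1/2

class = fixed-axis compound train [2-stage, 1/2 wanted]
target = 1/2 in lowest terms: an exact hit needs N1·N3 = k·1 and N2·N4 = k·2 for one integer k, every count in [12, 96]; additionally prefer no 1:1 stage (N1 ≠ N2, N3 ≠ N4)
k = 1…143: no 1:1-free in-range split of k·1 and k·2 into factor pairs; take k = 144
k = 144: N1·N3 = 144 = 12·12, N2·N4 = 288 = 16·18
achieved = 12·12/(16·18) = 1/2; |achieved − target| = 0 ≤ 1/200 ✓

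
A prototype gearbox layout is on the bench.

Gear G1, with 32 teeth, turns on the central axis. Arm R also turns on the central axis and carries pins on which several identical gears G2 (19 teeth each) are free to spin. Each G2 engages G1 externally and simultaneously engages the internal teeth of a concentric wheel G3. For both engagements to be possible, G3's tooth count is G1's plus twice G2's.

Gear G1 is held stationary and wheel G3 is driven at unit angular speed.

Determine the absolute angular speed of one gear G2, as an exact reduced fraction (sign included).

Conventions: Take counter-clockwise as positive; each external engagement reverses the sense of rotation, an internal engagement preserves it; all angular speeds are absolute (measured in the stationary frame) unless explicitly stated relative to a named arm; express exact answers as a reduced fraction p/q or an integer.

topology: planetary set — G1 32T / G2 19T / G3 70T, arm = carrier (Willis)
ring teeth: 32 + 2·19 = 70
32(ω_sun−ω_arm) = −70(ω_ring−ω_arm),  ω_sun = 0, ω_ring = 1
32(0−ω_arm) = −70(1−ω_arm)  ⇒  102·ω_arm = 70  ⇒  ω_arm = 35/51
sun–planet mesh: 32·(0−35/51) = −19·(ω_p−ω_arm)  ⇒  ω_p−ω_arm = 1120/969
ω_p = 35/51 + 1120/969 = 35/19
exact speed ratio = 35/19

35/19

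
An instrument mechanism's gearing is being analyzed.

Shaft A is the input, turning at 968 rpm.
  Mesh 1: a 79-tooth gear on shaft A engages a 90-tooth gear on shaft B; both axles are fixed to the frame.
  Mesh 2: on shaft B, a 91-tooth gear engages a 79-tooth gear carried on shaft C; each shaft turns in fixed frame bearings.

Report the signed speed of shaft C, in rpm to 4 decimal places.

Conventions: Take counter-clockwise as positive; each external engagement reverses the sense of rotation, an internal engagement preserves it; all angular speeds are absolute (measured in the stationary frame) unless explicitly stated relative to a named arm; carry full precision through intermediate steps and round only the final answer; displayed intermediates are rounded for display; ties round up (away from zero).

+978.7556 rpm

class = fixed-axis compound train [2 meshes; 2 ratios multiply, 2 sense flips]
mesh 1 [79T→90T]: ω = 968.0000×79/90 = 849.6889 rpm, sense flips to −
mesh 2 [91T→79T]: ω = 849.6889×91/79 = 978.7556 rpm, sense flips to +
signed output speed = +978.7556 rpm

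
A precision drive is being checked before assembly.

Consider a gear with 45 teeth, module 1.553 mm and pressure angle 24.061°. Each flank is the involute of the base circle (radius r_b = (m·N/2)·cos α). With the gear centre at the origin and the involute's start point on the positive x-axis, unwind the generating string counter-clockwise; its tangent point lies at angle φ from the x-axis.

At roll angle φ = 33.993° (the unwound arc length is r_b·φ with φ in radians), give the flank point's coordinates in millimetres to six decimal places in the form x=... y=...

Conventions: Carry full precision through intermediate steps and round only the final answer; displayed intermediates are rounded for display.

x=37.037258 y=2.143842

recognized (one wheel, involute flank): single-mesh tooth geometry, m = 1.553, N = 45
pitch radius r_p = m·N/2 = 1.553·45/2 = 34.942500
base radius r_b = r_p·cos α = 34.942500·cos 24.061° = 31.906413
roll angle φ = 33.993° = 0.59328977 rad
x = r_b·(cos φ + φ·sin φ) = 37.037258
y = r_b·(sin φ − φ·cos φ) = 2.143842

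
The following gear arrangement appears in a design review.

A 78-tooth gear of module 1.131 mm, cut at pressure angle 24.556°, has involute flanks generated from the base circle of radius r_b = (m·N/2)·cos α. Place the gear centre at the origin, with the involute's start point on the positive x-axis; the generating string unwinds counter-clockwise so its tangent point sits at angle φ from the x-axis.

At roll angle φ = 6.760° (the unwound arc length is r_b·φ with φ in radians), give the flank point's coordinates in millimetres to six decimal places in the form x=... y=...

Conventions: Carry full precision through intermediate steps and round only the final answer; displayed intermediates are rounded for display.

x=40.397852 y=0.021933

single-mesh involute tooth geometry (78T wheel at module 1.131)
pitch radius r_p = m·N/2 = 1.131·78/2 = 44.109000
base radius r_b = r_p·cos α = 44.109000·cos 24.556° = 40.119585
roll angle φ = 6.760° = 0.11798426 rad
x = r_b·(cos φ + φ·sin φ) = 40.397852
y = r_b·(sin φ − φ·cos φ) = 0.021933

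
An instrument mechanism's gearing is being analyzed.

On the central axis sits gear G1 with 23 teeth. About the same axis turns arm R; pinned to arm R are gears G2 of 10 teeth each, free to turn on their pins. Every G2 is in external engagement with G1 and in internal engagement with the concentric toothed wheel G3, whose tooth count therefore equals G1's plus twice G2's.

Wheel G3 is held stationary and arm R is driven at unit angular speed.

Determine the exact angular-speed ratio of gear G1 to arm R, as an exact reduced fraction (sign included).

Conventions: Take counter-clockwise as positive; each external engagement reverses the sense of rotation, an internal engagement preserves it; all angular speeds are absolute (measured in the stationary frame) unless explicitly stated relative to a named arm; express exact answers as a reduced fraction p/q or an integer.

class = planetary set [G3 = 23+2·10 = 43; Willis about the carrier]
ring teeth: 23 + 2·10 = 43
23(ω_sun−ω_arm) = −43(ω_ring−ω_arm),  ω_ring = 0, ω_arm = 1
ω_sun = 1 − (43/23)(0−1) = 66/23
ω_out/ω_in = 66/23

66/23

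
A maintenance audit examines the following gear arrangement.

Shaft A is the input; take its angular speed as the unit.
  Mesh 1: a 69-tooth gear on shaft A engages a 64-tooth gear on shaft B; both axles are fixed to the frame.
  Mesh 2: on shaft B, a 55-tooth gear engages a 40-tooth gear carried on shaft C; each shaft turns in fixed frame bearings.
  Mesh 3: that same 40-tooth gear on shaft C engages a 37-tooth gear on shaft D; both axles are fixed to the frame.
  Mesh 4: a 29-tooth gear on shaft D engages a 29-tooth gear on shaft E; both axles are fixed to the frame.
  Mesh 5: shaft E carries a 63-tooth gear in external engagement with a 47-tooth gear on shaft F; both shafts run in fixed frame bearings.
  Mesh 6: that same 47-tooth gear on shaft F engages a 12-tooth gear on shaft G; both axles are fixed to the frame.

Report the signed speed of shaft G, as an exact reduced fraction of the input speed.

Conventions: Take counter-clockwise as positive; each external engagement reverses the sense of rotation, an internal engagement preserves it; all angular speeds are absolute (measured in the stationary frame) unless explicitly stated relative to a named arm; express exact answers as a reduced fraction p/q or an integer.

79695/9472

6-mesh fixed-axis compound train (all bearings frame-fixed)
mesh 1 [69T→64T]: |ω|/ω_in = 1×69/64 = 69/64, sense flips to −
mesh 2 [55T→40T]: |ω|/ω_in = (69/64)×55/40 = 759/512, sense flips to +
mesh 3 [40T→37T]: |ω|/ω_in = (759/512)×40/37 = 3795/2368, sense flips to −
mesh 4 [29T→29T]: |ω|/ω_in = (3795/2368)×29/29 = 3795/2368, sense flips to +
mesh 5 [63T→47T]: |ω|/ω_in = (3795/2368)×63/47 = 239085/111296, sense flips to −
mesh 6 [47T→12T]: |ω|/ω_in = (239085/111296)×47/12 = 79695/9472, sense flips to +
signed output speed (× input speed) = 79695/9472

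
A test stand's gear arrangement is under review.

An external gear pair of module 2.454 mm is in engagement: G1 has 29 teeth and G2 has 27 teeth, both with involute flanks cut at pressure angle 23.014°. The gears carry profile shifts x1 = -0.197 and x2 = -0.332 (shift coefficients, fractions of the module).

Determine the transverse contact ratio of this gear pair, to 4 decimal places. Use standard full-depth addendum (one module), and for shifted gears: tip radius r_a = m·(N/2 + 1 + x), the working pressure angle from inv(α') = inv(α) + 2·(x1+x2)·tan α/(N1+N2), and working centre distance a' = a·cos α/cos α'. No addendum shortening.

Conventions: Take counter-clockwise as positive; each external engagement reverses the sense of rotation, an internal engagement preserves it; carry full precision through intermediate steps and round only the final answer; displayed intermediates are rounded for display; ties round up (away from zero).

1.6874

recognized (one external pair, fixed centres): single-mesh tooth geometry, m = 2.454, N1 = 29, N2 = 27
base radii: r_b1 = 32.750926, r_b2 = 30.492241
tip radii: r_a1 = 37.553562, r_a2 = 34.768272
inv(α') = inv(23.014°) + 2·(-0.197-0.332)·tan α/(29+27) = 0.01506815  ⇒  α' = 20.07056°
a' = a·cos α / cos α' = 68.7120·cos 23.014°/cos 20.07056° = 67.332205
action lengths: √(r_a1²−r_b1²) = 18.375170, √(r_a2²−r_b2²) = 16.704968
base pitch p_b = π·m·cos α = 7.095867
CR = (18.375170 + 16.704968 − 67.332205·sin 20.07056°)/7.095867 = 1.687358
contact ratio ≈ 1.6874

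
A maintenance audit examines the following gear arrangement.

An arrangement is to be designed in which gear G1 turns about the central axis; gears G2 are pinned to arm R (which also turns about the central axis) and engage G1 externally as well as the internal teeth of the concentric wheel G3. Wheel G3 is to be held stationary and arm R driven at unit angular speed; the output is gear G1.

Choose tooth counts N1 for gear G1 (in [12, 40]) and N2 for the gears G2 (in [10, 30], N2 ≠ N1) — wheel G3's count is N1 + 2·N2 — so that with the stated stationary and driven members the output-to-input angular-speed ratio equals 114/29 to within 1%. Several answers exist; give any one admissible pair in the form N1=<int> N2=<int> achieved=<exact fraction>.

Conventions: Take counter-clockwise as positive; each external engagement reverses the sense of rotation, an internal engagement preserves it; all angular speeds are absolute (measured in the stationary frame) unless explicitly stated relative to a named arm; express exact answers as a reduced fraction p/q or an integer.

N1=29 N2=28 achieved=114/29

topology: planetary set — design target 114/29, arm = carrier (Willis)
Willis with ω_ring = 0: ω_sun/ω_arm = (N1+N3)/N1; set equal to 114/29  ⇒  N3/N1 = 114/29 − 1 = 85/29
N3 = N1 + 2·N2  ⇒  N2/N1 = (N3/N1 − 1)/2 = (85/29 − 1)/2 = 28/29
smallest multiple with N1 ≥ 12 and N2 ≥ 10: k = 1  ⇒  N1 = 1·29 = 29, N2 = 1·28 = 28 (N1 ≤ 40, N2 ≤ 30, N2 ≠ N1 ✓), N3 = 29 + 2·28 = 85
check: (N1+N3)/N1 with N1 = 29, N3 = 85 gives 114/29; |achieved − target| = 0 ≤ 57/1450 ✓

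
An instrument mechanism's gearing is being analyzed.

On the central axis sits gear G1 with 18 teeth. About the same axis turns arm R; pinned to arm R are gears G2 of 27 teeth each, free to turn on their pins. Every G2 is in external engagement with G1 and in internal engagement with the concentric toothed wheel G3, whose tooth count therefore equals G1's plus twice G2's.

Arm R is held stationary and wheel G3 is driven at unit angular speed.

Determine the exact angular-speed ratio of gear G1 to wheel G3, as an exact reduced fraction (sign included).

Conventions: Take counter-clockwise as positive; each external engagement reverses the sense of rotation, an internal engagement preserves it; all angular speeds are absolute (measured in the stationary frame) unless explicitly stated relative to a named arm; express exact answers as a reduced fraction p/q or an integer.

-4

recognized (axles ride arm R): planetary set, 18/27/72 teeth
ring teeth: 18 + 2·27 = 72
18(ω_sun−ω_arm) = −72(ω_ring−ω_arm),  ω_arm = 0, ω_ring = 1
ω_sun = 0 − (72/18)(1−0) = -4
ω_out/ω_in = -4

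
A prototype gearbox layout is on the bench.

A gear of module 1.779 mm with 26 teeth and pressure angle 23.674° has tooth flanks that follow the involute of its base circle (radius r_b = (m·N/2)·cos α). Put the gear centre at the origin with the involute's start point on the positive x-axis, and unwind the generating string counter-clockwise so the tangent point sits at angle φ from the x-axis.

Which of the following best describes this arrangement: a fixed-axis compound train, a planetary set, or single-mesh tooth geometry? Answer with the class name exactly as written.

single-mesh tooth geometry

class = single-mesh tooth geometry [base-circle involute, m = 1.779, 26T]
classification: single-mesh tooth geometry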